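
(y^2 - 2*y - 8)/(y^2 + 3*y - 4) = (y^2 - 2*y - 8)/(y^2 + 3*y - 4)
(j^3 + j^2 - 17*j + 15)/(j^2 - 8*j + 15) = (j^2 + 4*j - 5)/(j - 5)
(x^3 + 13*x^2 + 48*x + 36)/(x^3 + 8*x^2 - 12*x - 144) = (x + 1)/(x - 4)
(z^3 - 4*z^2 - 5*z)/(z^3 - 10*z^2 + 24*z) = (z^2 - 4*z - 5)/(z^2 - 10*z + 24)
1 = 1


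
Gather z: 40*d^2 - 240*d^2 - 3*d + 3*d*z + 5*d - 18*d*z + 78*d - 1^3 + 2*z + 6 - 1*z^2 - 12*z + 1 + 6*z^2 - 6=-200*d^2 + 80*d + 5*z^2 + z*(-15*d - 10)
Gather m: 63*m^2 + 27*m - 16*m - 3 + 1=63*m^2 + 11*m - 2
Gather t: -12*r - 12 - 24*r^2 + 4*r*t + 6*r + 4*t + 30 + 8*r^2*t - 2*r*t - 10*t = -24*r^2 - 6*r + t*(8*r^2 + 2*r - 6) + 18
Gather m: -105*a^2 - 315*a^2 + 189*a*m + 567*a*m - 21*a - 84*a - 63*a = -420*a^2 + 756*a*m - 168*a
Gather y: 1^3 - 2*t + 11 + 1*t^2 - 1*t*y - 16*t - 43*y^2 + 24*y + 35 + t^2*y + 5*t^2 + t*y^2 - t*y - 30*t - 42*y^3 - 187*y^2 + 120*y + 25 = 6*t^2 - 48*t - 42*y^3 + y^2*(t - 230) + y*(t^2 - 2*t + 144) + 72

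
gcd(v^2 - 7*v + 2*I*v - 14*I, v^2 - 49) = v - 7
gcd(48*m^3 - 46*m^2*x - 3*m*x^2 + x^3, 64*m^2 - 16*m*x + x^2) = -8*m + x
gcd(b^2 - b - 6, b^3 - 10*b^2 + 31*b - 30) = b - 3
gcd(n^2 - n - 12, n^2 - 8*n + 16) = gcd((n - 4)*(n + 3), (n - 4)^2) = n - 4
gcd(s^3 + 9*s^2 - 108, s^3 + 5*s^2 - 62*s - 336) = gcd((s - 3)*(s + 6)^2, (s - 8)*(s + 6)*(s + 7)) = s + 6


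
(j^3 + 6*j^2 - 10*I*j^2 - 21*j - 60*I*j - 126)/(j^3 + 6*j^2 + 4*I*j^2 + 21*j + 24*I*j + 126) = (j - 7*I)/(j + 7*I)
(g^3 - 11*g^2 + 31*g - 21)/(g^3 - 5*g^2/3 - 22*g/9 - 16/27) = 27*(-g^3 + 11*g^2 - 31*g + 21)/(-27*g^3 + 45*g^2 + 66*g + 16)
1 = 1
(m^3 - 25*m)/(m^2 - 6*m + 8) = m*(m^2 - 25)/(m^2 - 6*m + 8)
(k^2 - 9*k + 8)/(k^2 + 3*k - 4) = (k - 8)/(k + 4)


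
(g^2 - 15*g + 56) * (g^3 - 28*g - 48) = g^5 - 15*g^4 + 28*g^3 + 372*g^2 - 848*g - 2688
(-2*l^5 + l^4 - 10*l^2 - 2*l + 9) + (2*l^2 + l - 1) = -2*l^5 + l^4 - 8*l^2 - l + 8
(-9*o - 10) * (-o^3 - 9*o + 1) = 9*o^4 + 10*o^3 + 81*o^2 + 81*o - 10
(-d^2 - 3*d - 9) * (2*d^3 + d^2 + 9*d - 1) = -2*d^5 - 7*d^4 - 30*d^3 - 35*d^2 - 78*d + 9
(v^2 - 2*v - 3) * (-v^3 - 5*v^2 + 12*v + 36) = -v^5 - 3*v^4 + 25*v^3 + 27*v^2 - 108*v - 108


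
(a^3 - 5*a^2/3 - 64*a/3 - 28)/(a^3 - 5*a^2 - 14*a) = (a^2 - 11*a/3 - 14)/(a*(a - 7))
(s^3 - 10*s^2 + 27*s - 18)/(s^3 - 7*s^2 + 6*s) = (s - 3)/s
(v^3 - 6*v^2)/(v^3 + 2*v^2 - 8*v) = v*(v - 6)/(v^2 + 2*v - 8)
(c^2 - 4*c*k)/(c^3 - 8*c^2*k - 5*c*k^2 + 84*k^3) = c/(c^2 - 4*c*k - 21*k^2)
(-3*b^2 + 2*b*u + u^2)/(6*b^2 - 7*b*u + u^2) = (3*b + u)/(-6*b + u)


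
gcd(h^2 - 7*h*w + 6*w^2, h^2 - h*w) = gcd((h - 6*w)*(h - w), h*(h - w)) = -h + w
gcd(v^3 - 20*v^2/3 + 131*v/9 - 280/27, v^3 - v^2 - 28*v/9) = v - 7/3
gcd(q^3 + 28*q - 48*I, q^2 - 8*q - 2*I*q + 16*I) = q - 2*I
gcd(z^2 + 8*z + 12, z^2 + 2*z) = z + 2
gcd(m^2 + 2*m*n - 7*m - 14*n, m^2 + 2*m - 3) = 1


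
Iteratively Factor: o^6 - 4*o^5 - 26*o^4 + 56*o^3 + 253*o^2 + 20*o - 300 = (o - 5)*(o^5 + o^4 - 21*o^3 - 49*o^2 + 8*o + 60) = (o - 5)*(o + 2)*(o^4 - o^3 - 19*o^2 - 11*o + 30) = (o - 5)*(o + 2)*(o + 3)*(o^3 - 4*o^2 - 7*o + 10) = (o - 5)*(o - 1)*(o + 2)*(o + 3)*(o^2 - 3*o - 10) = (o - 5)*(o - 1)*(o + 2)^2*(o + 3)*(o - 5)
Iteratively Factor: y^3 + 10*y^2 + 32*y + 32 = (y + 4)*(y^2 + 6*y + 8) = (y + 4)^2*(y + 2)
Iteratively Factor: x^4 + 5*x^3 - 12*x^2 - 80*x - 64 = (x + 4)*(x^3 + x^2 - 16*x - 16) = (x - 4)*(x + 4)*(x^2 + 5*x + 4) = (x - 4)*(x + 1)*(x + 4)*(x + 4)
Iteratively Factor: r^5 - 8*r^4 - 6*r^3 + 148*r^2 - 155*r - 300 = (r - 5)*(r^4 - 3*r^3 - 21*r^2 + 43*r + 60) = (r - 5)*(r + 4)*(r^3 - 7*r^2 + 7*r + 15) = (r - 5)*(r - 3)*(r + 4)*(r^2 - 4*r - 5) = (r - 5)*(r - 3)*(r + 1)*(r + 4)*(r - 5)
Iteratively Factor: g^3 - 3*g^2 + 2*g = (g - 2)*(g^2 - g) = (g - 2)*(g - 1)*(g)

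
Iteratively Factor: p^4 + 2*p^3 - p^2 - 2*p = (p)*(p^3 + 2*p^2 - p - 2) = p*(p + 2)*(p^2 - 1) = p*(p + 1)*(p + 2)*(p - 1)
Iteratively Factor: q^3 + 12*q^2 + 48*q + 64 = (q + 4)*(q^2 + 8*q + 16) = (q + 4)^2*(q + 4)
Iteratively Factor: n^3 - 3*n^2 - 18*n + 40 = (n + 4)*(n^2 - 7*n + 10) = (n - 2)*(n + 4)*(n - 5)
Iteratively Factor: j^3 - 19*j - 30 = (j + 2)*(j^2 - 2*j - 15) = (j + 2)*(j + 3)*(j - 5)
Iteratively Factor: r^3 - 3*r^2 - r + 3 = (r - 3)*(r^2 - 1) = (r - 3)*(r + 1)*(r - 1)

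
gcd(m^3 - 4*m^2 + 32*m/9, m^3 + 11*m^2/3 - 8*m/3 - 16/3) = m - 4/3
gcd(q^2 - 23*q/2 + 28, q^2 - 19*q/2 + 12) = q - 8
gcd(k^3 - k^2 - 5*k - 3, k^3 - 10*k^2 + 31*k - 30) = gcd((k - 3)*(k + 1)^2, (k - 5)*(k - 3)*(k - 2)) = k - 3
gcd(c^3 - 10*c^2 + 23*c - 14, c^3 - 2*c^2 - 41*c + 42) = c^2 - 8*c + 7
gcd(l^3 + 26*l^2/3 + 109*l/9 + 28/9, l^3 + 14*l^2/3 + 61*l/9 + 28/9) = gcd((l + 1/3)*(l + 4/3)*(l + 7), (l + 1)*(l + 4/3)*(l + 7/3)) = l + 4/3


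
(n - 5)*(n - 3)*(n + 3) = n^3 - 5*n^2 - 9*n + 45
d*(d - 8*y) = d^2 - 8*d*y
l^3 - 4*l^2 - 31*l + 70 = (l - 7)*(l - 2)*(l + 5)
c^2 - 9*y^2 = (c - 3*y)*(c + 3*y)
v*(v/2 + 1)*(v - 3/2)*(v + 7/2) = v^4/2 + 2*v^3 - 5*v^2/8 - 21*v/4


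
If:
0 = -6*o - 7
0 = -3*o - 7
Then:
No Solution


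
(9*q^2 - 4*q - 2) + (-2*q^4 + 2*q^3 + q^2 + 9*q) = -2*q^4 + 2*q^3 + 10*q^2 + 5*q - 2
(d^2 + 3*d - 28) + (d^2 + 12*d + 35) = 2*d^2 + 15*d + 7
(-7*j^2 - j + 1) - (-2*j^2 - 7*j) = -5*j^2 + 6*j + 1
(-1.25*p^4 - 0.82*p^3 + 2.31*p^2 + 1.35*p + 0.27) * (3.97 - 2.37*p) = 2.9625*p^5 - 3.0191*p^4 - 8.7301*p^3 + 5.9712*p^2 + 4.7196*p + 1.0719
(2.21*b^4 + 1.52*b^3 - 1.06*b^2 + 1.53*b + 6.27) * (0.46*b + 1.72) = 1.0166*b^5 + 4.5004*b^4 + 2.1268*b^3 - 1.1194*b^2 + 5.5158*b + 10.7844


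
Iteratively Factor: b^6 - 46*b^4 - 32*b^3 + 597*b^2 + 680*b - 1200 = (b - 1)*(b^5 + b^4 - 45*b^3 - 77*b^2 + 520*b + 1200) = (b - 1)*(b + 4)*(b^4 - 3*b^3 - 33*b^2 + 55*b + 300) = (b - 5)*(b - 1)*(b + 4)*(b^3 + 2*b^2 - 23*b - 60) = (b - 5)^2*(b - 1)*(b + 4)*(b^2 + 7*b + 12) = (b - 5)^2*(b - 1)*(b + 3)*(b + 4)*(b + 4)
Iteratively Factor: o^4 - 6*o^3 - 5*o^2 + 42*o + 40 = (o + 2)*(o^3 - 8*o^2 + 11*o + 20) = (o - 4)*(o + 2)*(o^2 - 4*o - 5) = (o - 4)*(o + 1)*(o + 2)*(o - 5)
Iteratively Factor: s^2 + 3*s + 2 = (s + 2)*(s + 1)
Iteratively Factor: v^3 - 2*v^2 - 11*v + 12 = (v - 1)*(v^2 - v - 12) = (v - 1)*(v + 3)*(v - 4)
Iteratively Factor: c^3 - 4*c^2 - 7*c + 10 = (c - 5)*(c^2 + c - 2) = (c - 5)*(c - 1)*(c + 2)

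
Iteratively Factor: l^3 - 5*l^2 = (l - 5)*(l^2) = l*(l - 5)*(l)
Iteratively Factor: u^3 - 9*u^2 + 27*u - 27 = (u - 3)*(u^2 - 6*u + 9) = (u - 3)^2*(u - 3)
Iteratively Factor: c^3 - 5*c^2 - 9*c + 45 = (c - 3)*(c^2 - 2*c - 15) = (c - 3)*(c + 3)*(c - 5)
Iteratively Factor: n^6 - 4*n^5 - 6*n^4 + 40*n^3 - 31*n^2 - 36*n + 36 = (n - 2)*(n^5 - 2*n^4 - 10*n^3 + 20*n^2 + 9*n - 18) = (n - 2)*(n - 1)*(n^4 - n^3 - 11*n^2 + 9*n + 18) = (n - 2)*(n - 1)*(n + 1)*(n^3 - 2*n^2 - 9*n + 18) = (n - 2)^2*(n - 1)*(n + 1)*(n^2 - 9) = (n - 3)*(n - 2)^2*(n - 1)*(n + 1)*(n + 3)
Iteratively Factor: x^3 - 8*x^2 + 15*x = (x - 3)*(x^2 - 5*x) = (x - 5)*(x - 3)*(x)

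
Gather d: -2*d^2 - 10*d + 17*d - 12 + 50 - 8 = -2*d^2 + 7*d + 30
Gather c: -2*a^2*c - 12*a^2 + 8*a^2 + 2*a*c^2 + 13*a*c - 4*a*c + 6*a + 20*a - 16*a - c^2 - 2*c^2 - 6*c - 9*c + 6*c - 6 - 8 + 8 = -4*a^2 + 10*a + c^2*(2*a - 3) + c*(-2*a^2 + 9*a - 9) - 6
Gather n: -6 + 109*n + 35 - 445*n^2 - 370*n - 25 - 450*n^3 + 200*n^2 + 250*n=-450*n^3 - 245*n^2 - 11*n + 4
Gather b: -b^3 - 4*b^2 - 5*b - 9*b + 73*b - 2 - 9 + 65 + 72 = -b^3 - 4*b^2 + 59*b + 126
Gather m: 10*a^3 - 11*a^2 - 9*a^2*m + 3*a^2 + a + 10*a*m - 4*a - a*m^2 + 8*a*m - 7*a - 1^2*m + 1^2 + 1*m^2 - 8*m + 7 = 10*a^3 - 8*a^2 - 10*a + m^2*(1 - a) + m*(-9*a^2 + 18*a - 9) + 8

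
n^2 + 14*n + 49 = (n + 7)^2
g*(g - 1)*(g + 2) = g^3 + g^2 - 2*g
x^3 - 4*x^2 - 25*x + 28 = (x - 7)*(x - 1)*(x + 4)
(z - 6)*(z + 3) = z^2 - 3*z - 18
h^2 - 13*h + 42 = (h - 7)*(h - 6)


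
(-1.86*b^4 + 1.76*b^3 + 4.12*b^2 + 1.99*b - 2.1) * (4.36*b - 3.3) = -8.1096*b^5 + 13.8116*b^4 + 12.1552*b^3 - 4.9196*b^2 - 15.723*b + 6.93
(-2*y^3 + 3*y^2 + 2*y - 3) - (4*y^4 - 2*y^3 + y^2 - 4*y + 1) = -4*y^4 + 2*y^2 + 6*y - 4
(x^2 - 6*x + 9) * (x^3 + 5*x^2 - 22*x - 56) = x^5 - x^4 - 43*x^3 + 121*x^2 + 138*x - 504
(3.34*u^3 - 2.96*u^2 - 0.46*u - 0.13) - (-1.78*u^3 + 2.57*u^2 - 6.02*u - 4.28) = 5.12*u^3 - 5.53*u^2 + 5.56*u + 4.15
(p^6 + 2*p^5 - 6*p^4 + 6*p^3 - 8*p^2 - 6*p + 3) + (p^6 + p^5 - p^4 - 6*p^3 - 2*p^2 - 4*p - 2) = 2*p^6 + 3*p^5 - 7*p^4 - 10*p^2 - 10*p + 1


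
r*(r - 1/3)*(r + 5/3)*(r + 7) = r^4 + 25*r^3/3 + 79*r^2/9 - 35*r/9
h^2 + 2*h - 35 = (h - 5)*(h + 7)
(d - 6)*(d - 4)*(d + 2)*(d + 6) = d^4 - 2*d^3 - 44*d^2 + 72*d + 288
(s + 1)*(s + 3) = s^2 + 4*s + 3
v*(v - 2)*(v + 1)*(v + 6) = v^4 + 5*v^3 - 8*v^2 - 12*v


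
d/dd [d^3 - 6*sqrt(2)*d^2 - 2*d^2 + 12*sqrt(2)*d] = 3*d^2 - 12*sqrt(2)*d - 4*d + 12*sqrt(2)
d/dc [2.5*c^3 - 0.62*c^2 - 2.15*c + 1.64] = 7.5*c^2 - 1.24*c - 2.15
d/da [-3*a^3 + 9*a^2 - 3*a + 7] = -9*a^2 + 18*a - 3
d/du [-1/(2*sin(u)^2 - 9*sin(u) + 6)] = (4*sin(u) - 9)*cos(u)/(-9*sin(u) - cos(2*u) + 7)^2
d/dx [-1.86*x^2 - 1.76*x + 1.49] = -3.72*x - 1.76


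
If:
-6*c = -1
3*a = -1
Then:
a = -1/3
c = 1/6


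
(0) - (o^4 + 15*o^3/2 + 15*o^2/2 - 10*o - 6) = -o^4 - 15*o^3/2 - 15*o^2/2 + 10*o + 6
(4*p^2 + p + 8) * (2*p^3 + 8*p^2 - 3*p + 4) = 8*p^5 + 34*p^4 + 12*p^3 + 77*p^2 - 20*p + 32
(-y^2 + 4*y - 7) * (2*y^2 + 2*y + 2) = -2*y^4 + 6*y^3 - 8*y^2 - 6*y - 14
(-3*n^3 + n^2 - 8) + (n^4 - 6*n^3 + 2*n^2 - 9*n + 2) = n^4 - 9*n^3 + 3*n^2 - 9*n - 6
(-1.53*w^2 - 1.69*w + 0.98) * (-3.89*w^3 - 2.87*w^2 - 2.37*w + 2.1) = 5.9517*w^5 + 10.9652*w^4 + 4.6642*w^3 - 2.0203*w^2 - 5.8716*w + 2.058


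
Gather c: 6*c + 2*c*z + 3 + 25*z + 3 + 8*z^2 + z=c*(2*z + 6) + 8*z^2 + 26*z + 6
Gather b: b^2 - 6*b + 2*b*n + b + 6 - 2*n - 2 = b^2 + b*(2*n - 5) - 2*n + 4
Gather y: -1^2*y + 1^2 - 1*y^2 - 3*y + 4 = -y^2 - 4*y + 5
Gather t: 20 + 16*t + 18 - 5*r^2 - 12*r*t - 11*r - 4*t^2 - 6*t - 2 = -5*r^2 - 11*r - 4*t^2 + t*(10 - 12*r) + 36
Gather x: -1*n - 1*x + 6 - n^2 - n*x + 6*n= -n^2 + 5*n + x*(-n - 1) + 6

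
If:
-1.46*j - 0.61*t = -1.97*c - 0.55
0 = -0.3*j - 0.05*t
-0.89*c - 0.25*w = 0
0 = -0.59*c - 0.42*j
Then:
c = 0.49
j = -0.69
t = 4.14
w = -1.75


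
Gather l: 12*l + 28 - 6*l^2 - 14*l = -6*l^2 - 2*l + 28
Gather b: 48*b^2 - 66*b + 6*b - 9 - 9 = 48*b^2 - 60*b - 18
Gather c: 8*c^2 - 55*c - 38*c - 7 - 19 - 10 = 8*c^2 - 93*c - 36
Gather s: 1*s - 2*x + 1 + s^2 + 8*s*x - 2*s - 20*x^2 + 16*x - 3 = s^2 + s*(8*x - 1) - 20*x^2 + 14*x - 2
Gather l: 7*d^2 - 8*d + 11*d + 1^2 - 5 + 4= 7*d^2 + 3*d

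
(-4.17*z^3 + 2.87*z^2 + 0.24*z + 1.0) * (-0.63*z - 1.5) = 2.6271*z^4 + 4.4469*z^3 - 4.4562*z^2 - 0.99*z - 1.5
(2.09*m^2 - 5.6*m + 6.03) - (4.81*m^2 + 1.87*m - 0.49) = -2.72*m^2 - 7.47*m + 6.52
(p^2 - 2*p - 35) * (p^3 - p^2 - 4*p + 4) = p^5 - 3*p^4 - 37*p^3 + 47*p^2 + 132*p - 140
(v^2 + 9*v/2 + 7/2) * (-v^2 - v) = -v^4 - 11*v^3/2 - 8*v^2 - 7*v/2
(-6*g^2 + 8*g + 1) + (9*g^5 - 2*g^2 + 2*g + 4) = 9*g^5 - 8*g^2 + 10*g + 5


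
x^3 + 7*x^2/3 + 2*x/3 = x*(x + 1/3)*(x + 2)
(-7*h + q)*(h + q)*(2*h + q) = -14*h^3 - 19*h^2*q - 4*h*q^2 + q^3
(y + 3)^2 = y^2 + 6*y + 9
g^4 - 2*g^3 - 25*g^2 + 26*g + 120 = (g - 5)*(g - 3)*(g + 2)*(g + 4)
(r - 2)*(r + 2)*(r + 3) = r^3 + 3*r^2 - 4*r - 12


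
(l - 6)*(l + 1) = l^2 - 5*l - 6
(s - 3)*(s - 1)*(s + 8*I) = s^3 - 4*s^2 + 8*I*s^2 + 3*s - 32*I*s + 24*I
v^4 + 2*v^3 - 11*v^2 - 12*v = v*(v - 3)*(v + 1)*(v + 4)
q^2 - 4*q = q*(q - 4)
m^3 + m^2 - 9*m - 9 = (m - 3)*(m + 1)*(m + 3)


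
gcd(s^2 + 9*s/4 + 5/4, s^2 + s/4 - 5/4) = s + 5/4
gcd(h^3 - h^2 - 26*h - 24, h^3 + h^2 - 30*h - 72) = h^2 - 2*h - 24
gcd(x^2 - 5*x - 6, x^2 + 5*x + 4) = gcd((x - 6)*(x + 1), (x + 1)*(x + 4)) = x + 1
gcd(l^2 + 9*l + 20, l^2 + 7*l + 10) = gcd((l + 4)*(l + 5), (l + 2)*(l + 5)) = l + 5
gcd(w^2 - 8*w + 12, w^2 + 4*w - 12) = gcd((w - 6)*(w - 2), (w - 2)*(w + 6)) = w - 2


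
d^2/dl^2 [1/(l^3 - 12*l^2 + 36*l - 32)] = 12*(l^2 - 12*l + 38)/(l^7 - 32*l^6 + 408*l^5 - 2656*l^4 + 9488*l^3 - 18816*l^2 + 19456*l - 8192)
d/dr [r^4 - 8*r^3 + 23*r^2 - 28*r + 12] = 4*r^3 - 24*r^2 + 46*r - 28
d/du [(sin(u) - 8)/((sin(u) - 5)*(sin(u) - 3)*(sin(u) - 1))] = (-2*sin(u)^3 + 33*sin(u)^2 - 144*sin(u) + 169)*cos(u)/((sin(u) - 5)^2*(sin(u) - 3)^2*(sin(u) - 1)^2)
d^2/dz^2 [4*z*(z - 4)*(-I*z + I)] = I*(40 - 24*z)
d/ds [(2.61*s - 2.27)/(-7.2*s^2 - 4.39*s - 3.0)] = (18.792*s^2 - 32.688*s - 17.7953)/(51.84*s^4 + 63.216*s^3 + 62.4721*s^2 + 26.34*s + 9.0)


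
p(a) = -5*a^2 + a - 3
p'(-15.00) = 151.00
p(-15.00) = -1143.00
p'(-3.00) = 31.00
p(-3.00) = -51.00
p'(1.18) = -10.80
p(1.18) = -8.78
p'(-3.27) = 33.70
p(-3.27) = -59.73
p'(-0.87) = 9.70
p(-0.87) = -7.65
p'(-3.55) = 36.50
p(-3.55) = -69.56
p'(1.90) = -18.00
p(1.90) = -19.15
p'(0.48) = -3.80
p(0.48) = -3.67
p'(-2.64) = 27.40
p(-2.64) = -40.49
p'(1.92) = -18.20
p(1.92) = -19.51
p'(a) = 1 - 10*a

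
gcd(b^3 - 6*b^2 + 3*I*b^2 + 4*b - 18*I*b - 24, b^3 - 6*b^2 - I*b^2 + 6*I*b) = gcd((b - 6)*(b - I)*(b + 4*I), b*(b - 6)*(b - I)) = b^2 + b*(-6 - I) + 6*I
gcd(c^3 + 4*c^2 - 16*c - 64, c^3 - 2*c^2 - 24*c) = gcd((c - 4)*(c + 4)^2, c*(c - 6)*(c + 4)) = c + 4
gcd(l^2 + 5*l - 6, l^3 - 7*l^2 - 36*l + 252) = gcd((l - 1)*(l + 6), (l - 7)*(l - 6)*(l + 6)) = l + 6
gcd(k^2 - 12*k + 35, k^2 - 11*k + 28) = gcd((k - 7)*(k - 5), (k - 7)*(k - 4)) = k - 7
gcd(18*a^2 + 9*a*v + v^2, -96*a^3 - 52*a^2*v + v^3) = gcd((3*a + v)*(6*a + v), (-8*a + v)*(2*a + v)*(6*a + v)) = 6*a + v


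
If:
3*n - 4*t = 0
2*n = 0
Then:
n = 0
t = 0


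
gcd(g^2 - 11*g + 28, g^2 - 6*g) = 1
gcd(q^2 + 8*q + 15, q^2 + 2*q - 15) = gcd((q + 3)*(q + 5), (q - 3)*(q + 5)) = q + 5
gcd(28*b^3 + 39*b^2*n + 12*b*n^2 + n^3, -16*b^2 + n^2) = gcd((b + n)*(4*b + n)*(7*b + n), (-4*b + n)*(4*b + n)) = 4*b + n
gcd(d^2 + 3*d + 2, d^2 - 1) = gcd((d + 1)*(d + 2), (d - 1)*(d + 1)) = d + 1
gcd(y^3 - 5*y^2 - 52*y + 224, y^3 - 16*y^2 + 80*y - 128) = y^2 - 12*y + 32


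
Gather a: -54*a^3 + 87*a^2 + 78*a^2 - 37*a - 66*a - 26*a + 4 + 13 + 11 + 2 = -54*a^3 + 165*a^2 - 129*a + 30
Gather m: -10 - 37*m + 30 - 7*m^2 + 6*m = -7*m^2 - 31*m + 20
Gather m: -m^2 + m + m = -m^2 + 2*m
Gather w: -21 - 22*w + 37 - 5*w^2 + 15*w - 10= -5*w^2 - 7*w + 6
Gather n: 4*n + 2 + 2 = 4*n + 4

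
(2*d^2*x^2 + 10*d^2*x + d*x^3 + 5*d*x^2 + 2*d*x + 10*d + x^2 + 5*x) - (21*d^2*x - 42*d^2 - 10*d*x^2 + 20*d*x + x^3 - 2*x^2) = 2*d^2*x^2 - 11*d^2*x + 42*d^2 + d*x^3 + 15*d*x^2 - 18*d*x + 10*d - x^3 + 3*x^2 + 5*x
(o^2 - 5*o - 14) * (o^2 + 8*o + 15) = o^4 + 3*o^3 - 39*o^2 - 187*o - 210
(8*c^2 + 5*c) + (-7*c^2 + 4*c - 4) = c^2 + 9*c - 4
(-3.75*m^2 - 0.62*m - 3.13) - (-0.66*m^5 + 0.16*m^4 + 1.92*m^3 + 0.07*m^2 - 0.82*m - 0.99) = 0.66*m^5 - 0.16*m^4 - 1.92*m^3 - 3.82*m^2 + 0.2*m - 2.14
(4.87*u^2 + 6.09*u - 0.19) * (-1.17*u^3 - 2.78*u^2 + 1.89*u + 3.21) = -5.6979*u^5 - 20.6639*u^4 - 7.5036*u^3 + 27.671*u^2 + 19.1898*u - 0.6099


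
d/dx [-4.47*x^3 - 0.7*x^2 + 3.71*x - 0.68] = -13.41*x^2 - 1.4*x + 3.71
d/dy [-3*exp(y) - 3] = -3*exp(y)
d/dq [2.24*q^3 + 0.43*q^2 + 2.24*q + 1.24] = 6.72*q^2 + 0.86*q + 2.24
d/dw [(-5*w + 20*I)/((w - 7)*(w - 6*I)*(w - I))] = 5*((w - 7)*(w - 6*I)*(w - 4*I) - (w - 7)*(w - 6*I)*(w - I) + (w - 7)*(w - 4*I)*(w - I) + (w - 6*I)*(w - 4*I)*(w - I))/((w - 7)^2*(w - 6*I)^2*(w - I)^2)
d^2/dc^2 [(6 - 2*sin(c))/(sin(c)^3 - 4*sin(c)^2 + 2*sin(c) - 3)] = 2*(4*sin(c)^7 - 39*sin(c)^6 + 134*sin(c)^5 - 97*sin(c)^4 - 301*sin(c)^3 + 426*sin(c)^2 - 27*sin(c) - 60)/(sin(c)^3 - 4*sin(c)^2 + 2*sin(c) - 3)^3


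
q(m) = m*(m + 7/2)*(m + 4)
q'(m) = m*(m + 7/2) + m*(m + 4) + (m + 7/2)*(m + 4)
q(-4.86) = -5.68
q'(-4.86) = 11.96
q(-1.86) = -6.53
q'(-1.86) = -3.52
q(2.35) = 87.30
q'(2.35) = 65.82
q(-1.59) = -7.32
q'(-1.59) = -2.27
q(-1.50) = -7.50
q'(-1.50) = -1.75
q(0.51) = 9.22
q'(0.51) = 22.43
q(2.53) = 99.62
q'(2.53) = 71.15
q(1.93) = 62.15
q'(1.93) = 54.12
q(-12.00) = -816.00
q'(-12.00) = 266.00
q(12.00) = 2976.00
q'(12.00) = 626.00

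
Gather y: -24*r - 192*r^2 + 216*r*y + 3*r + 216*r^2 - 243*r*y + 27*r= 24*r^2 - 27*r*y + 6*r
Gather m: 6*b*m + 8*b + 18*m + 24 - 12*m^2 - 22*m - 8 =8*b - 12*m^2 + m*(6*b - 4) + 16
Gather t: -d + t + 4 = -d + t + 4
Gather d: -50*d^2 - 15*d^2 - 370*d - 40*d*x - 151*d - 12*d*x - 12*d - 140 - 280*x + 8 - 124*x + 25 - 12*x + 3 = -65*d^2 + d*(-52*x - 533) - 416*x - 104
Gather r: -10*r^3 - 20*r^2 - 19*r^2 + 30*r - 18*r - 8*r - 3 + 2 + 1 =-10*r^3 - 39*r^2 + 4*r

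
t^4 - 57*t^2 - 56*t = t*(t - 8)*(t + 1)*(t + 7)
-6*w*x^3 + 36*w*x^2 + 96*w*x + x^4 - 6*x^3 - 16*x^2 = x*(-6*w + x)*(x - 8)*(x + 2)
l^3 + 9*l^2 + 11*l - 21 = (l - 1)*(l + 3)*(l + 7)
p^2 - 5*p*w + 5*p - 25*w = (p + 5)*(p - 5*w)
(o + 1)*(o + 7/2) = o^2 + 9*o/2 + 7/2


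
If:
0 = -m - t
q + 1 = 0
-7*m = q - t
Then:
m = 1/8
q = -1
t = -1/8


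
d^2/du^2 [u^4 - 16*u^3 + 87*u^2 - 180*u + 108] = 12*u^2 - 96*u + 174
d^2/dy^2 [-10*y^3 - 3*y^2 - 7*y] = -60*y - 6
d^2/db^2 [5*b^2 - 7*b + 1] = 10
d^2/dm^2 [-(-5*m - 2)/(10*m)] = 2/(5*m^3)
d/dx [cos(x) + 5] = -sin(x)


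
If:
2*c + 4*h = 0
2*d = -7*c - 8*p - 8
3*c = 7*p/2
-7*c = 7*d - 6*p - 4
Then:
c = -448/653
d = 492/653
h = 224/653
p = -384/653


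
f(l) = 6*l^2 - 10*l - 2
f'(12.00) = 134.00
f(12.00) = 742.00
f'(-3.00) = -46.00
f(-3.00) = 82.00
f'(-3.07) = -46.84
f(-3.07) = 85.25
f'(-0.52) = -16.24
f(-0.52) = 4.82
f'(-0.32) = -13.84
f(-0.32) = 1.81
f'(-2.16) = -35.92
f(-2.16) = 47.59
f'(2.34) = 18.08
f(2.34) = 7.45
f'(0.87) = 0.44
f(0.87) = -6.16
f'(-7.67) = -102.04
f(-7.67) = 427.67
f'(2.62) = 21.44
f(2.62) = 12.99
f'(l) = 12*l - 10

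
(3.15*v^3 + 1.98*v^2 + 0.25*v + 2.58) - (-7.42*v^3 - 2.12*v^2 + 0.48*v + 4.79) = 10.57*v^3 + 4.1*v^2 - 0.23*v - 2.21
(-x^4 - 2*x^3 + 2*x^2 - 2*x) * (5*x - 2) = -5*x^5 - 8*x^4 + 14*x^3 - 14*x^2 + 4*x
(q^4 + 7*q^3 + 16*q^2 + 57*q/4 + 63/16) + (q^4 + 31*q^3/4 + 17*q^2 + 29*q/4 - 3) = 2*q^4 + 59*q^3/4 + 33*q^2 + 43*q/2 + 15/16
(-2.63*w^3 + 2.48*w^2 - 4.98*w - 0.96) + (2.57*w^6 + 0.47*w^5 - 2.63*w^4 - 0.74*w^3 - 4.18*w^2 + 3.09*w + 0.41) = 2.57*w^6 + 0.47*w^5 - 2.63*w^4 - 3.37*w^3 - 1.7*w^2 - 1.89*w - 0.55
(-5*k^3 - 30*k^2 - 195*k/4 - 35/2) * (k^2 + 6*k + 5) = -5*k^5 - 60*k^4 - 1015*k^3/4 - 460*k^2 - 1395*k/4 - 175/2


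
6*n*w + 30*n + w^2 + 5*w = (6*n + w)*(w + 5)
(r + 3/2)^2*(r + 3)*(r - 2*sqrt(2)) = r^4 - 2*sqrt(2)*r^3 + 6*r^3 - 12*sqrt(2)*r^2 + 45*r^2/4 - 45*sqrt(2)*r/2 + 27*r/4 - 27*sqrt(2)/2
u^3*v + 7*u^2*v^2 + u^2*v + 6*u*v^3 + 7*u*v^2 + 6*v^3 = (u + v)*(u + 6*v)*(u*v + v)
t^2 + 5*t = t*(t + 5)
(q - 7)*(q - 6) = q^2 - 13*q + 42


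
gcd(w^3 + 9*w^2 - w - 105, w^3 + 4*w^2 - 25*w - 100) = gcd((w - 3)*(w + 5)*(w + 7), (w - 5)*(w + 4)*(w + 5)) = w + 5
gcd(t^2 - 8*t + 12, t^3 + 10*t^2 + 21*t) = 1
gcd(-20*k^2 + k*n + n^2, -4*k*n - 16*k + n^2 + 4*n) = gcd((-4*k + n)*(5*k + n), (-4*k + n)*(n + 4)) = 4*k - n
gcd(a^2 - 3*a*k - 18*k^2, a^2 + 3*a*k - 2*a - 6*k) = a + 3*k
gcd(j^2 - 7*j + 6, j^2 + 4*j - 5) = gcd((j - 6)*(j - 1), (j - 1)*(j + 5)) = j - 1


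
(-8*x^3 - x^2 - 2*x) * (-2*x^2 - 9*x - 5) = 16*x^5 + 74*x^4 + 53*x^3 + 23*x^2 + 10*x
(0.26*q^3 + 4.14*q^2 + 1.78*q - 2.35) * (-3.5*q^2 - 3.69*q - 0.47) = -0.91*q^5 - 15.4494*q^4 - 21.6288*q^3 - 0.289000000000001*q^2 + 7.8349*q + 1.1045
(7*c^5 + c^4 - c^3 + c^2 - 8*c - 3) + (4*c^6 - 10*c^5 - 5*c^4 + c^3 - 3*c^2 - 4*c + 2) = 4*c^6 - 3*c^5 - 4*c^4 - 2*c^2 - 12*c - 1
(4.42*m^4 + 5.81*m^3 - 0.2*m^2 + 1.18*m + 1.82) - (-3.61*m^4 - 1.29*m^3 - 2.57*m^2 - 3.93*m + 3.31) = 8.03*m^4 + 7.1*m^3 + 2.37*m^2 + 5.11*m - 1.49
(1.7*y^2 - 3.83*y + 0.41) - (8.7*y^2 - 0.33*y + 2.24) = -7.0*y^2 - 3.5*y - 1.83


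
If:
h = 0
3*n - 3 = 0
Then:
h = 0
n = 1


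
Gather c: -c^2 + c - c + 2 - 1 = 1 - c^2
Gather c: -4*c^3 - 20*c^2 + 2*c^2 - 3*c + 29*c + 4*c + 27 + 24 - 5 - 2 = -4*c^3 - 18*c^2 + 30*c + 44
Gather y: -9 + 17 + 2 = 10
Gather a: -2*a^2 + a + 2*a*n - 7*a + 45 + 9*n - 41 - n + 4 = -2*a^2 + a*(2*n - 6) + 8*n + 8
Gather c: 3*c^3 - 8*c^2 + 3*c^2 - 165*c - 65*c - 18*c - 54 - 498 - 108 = 3*c^3 - 5*c^2 - 248*c - 660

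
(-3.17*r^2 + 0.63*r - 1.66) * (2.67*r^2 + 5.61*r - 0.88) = -8.4639*r^4 - 16.1016*r^3 + 1.8917*r^2 - 9.867*r + 1.4608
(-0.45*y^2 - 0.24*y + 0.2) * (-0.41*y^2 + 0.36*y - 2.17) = 0.1845*y^4 - 0.0636*y^3 + 0.8081*y^2 + 0.5928*y - 0.434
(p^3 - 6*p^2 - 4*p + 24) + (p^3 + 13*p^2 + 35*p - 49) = 2*p^3 + 7*p^2 + 31*p - 25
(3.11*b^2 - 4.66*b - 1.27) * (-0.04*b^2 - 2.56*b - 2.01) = -0.1244*b^4 - 7.7752*b^3 + 5.7293*b^2 + 12.6178*b + 2.5527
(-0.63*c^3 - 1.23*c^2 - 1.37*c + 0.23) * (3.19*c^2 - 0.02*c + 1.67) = -2.0097*c^5 - 3.9111*c^4 - 5.3978*c^3 - 1.293*c^2 - 2.2925*c + 0.3841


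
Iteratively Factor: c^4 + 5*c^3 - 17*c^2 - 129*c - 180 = (c + 3)*(c^3 + 2*c^2 - 23*c - 60) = (c + 3)*(c + 4)*(c^2 - 2*c - 15) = (c - 5)*(c + 3)*(c + 4)*(c + 3)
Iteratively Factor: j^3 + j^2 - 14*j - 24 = (j + 3)*(j^2 - 2*j - 8) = (j - 4)*(j + 3)*(j + 2)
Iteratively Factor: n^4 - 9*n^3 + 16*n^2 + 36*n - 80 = (n - 5)*(n^3 - 4*n^2 - 4*n + 16) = (n - 5)*(n - 4)*(n^2 - 4) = (n - 5)*(n - 4)*(n - 2)*(n + 2)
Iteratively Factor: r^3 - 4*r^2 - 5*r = (r + 1)*(r^2 - 5*r) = r*(r + 1)*(r - 5)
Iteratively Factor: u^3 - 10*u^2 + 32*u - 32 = (u - 4)*(u^2 - 6*u + 8) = (u - 4)*(u - 2)*(u - 4)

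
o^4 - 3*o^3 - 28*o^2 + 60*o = o*(o - 6)*(o - 2)*(o + 5)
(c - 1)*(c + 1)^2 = c^3 + c^2 - c - 1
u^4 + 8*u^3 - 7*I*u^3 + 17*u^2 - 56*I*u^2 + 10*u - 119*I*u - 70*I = (u + 1)*(u + 2)*(u + 5)*(u - 7*I)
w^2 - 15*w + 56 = (w - 8)*(w - 7)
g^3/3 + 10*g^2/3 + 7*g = g*(g/3 + 1)*(g + 7)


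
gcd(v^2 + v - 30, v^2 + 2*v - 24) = v + 6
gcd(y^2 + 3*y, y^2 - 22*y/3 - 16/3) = 1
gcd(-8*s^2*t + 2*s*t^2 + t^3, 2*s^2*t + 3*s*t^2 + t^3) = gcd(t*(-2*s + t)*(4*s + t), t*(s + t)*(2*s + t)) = t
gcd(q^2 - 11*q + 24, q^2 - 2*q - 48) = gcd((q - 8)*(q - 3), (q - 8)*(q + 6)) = q - 8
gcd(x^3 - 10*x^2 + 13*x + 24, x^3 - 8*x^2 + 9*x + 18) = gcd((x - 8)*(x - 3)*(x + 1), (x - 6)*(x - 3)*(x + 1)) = x^2 - 2*x - 3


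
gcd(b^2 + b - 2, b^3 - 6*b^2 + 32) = b + 2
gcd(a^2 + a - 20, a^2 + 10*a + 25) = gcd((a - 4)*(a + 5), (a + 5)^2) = a + 5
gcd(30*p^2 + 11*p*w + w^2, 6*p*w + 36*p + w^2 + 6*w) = 6*p + w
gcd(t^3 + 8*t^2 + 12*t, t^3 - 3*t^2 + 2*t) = t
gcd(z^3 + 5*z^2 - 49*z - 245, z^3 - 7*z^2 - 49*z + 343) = z^2 - 49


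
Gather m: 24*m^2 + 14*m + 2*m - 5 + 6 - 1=24*m^2 + 16*m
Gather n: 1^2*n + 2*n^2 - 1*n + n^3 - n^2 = n^3 + n^2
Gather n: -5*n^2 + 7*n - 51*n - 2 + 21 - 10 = -5*n^2 - 44*n + 9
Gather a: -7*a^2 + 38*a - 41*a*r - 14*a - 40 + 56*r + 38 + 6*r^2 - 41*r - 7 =-7*a^2 + a*(24 - 41*r) + 6*r^2 + 15*r - 9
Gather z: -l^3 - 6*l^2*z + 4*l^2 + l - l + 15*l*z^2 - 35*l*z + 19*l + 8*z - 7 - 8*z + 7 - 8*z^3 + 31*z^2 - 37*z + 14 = -l^3 + 4*l^2 + 19*l - 8*z^3 + z^2*(15*l + 31) + z*(-6*l^2 - 35*l - 37) + 14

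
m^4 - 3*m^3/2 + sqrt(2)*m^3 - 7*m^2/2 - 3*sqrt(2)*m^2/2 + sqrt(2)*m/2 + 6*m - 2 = (m - 1)*(m - 1/2)*(m - sqrt(2))*(m + 2*sqrt(2))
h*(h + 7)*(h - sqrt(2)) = h^3 - sqrt(2)*h^2 + 7*h^2 - 7*sqrt(2)*h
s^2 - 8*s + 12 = (s - 6)*(s - 2)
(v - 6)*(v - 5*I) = v^2 - 6*v - 5*I*v + 30*I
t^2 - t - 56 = (t - 8)*(t + 7)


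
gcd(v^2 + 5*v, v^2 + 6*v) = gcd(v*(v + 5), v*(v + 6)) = v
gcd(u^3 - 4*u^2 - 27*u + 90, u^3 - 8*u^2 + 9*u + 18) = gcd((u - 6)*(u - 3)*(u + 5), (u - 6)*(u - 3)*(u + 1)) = u^2 - 9*u + 18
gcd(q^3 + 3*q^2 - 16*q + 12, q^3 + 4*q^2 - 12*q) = q^2 + 4*q - 12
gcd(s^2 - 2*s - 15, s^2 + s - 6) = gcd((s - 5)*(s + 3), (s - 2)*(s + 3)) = s + 3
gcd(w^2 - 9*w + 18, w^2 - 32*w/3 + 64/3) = 1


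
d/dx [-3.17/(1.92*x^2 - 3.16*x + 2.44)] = (12.1728*x - 10.0172)/(1.92*x^2 - 3.16*x + 2.44)^2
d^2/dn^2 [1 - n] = 0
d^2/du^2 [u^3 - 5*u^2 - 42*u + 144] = 6*u - 10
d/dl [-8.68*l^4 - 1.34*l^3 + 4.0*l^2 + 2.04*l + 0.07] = -34.72*l^3 - 4.02*l^2 + 8.0*l + 2.04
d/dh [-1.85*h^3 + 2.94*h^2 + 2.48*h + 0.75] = -5.55*h^2 + 5.88*h + 2.48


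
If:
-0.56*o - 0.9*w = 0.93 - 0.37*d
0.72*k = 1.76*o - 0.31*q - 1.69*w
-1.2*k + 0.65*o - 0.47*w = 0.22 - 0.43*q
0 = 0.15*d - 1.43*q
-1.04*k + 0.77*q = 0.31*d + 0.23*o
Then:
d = 1.28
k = -0.21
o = -0.34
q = 0.13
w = -0.29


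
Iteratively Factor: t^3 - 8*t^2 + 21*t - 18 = (t - 2)*(t^2 - 6*t + 9) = (t - 3)*(t - 2)*(t - 3)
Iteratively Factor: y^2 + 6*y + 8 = (y + 4)*(y + 2)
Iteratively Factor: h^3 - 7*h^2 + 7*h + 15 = (h - 3)*(h^2 - 4*h - 5) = (h - 3)*(h + 1)*(h - 5)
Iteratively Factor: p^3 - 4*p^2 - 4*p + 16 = (p - 2)*(p^2 - 2*p - 8) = (p - 2)*(p + 2)*(p - 4)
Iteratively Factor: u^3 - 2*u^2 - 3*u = (u + 1)*(u^2 - 3*u) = u*(u + 1)*(u - 3)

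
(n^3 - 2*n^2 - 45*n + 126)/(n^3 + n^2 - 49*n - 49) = (n^2 - 9*n + 18)/(n^2 - 6*n - 7)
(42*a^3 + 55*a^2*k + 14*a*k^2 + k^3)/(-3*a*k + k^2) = (-42*a^3 - 55*a^2*k - 14*a*k^2 - k^3)/(k*(3*a - k))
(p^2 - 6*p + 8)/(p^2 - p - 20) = (-p^2 + 6*p - 8)/(-p^2 + p + 20)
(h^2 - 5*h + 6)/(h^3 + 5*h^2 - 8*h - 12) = (h - 3)/(h^2 + 7*h + 6)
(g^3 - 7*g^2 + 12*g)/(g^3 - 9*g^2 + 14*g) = (g^2 - 7*g + 12)/(g^2 - 9*g + 14)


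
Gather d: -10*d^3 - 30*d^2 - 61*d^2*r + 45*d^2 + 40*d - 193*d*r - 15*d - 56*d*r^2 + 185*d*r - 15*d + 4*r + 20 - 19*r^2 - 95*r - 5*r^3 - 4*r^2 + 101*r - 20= -10*d^3 + d^2*(15 - 61*r) + d*(-56*r^2 - 8*r + 10) - 5*r^3 - 23*r^2 + 10*r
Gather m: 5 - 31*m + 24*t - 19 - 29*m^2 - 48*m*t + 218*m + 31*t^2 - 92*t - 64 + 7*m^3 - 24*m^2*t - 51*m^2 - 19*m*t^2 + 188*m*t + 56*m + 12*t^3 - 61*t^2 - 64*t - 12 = 7*m^3 + m^2*(-24*t - 80) + m*(-19*t^2 + 140*t + 243) + 12*t^3 - 30*t^2 - 132*t - 90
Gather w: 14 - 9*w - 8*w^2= -8*w^2 - 9*w + 14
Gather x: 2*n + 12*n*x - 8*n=12*n*x - 6*n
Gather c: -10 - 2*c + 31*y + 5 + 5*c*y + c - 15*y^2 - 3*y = c*(5*y - 1) - 15*y^2 + 28*y - 5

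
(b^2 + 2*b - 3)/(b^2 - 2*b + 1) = (b + 3)/(b - 1)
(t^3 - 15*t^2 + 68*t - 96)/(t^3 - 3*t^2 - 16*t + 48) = (t - 8)/(t + 4)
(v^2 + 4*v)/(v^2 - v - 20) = v/(v - 5)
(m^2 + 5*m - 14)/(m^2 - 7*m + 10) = (m + 7)/(m - 5)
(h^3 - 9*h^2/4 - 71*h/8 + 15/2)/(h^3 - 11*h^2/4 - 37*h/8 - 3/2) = (8*h^2 + 14*h - 15)/(8*h^2 + 10*h + 3)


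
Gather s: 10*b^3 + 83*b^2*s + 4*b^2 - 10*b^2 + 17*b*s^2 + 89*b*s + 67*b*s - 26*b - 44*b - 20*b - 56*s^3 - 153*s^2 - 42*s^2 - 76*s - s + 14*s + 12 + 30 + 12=10*b^3 - 6*b^2 - 90*b - 56*s^3 + s^2*(17*b - 195) + s*(83*b^2 + 156*b - 63) + 54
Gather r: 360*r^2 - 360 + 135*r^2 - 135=495*r^2 - 495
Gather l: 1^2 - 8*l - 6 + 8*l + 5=0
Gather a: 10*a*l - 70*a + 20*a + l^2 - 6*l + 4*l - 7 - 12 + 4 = a*(10*l - 50) + l^2 - 2*l - 15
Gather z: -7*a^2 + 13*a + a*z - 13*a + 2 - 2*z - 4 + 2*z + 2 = -7*a^2 + a*z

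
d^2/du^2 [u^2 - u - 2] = 2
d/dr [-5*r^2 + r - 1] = 1 - 10*r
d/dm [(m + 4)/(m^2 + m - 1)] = (m^2 + m - (m + 4)*(2*m + 1) - 1)/(m^2 + m - 1)^2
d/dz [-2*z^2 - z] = -4*z - 1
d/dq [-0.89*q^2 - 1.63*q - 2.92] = -1.78*q - 1.63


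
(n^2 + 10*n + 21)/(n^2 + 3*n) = (n + 7)/n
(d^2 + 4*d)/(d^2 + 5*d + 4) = d/(d + 1)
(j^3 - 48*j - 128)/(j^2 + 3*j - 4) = (j^2 - 4*j - 32)/(j - 1)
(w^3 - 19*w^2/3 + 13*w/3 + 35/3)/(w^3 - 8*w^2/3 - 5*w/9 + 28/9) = 3*(w - 5)/(3*w - 4)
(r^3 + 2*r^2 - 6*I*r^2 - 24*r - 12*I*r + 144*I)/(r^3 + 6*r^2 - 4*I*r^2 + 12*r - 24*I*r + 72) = (r - 4)/(r + 2*I)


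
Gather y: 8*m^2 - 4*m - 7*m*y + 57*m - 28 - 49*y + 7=8*m^2 + 53*m + y*(-7*m - 49) - 21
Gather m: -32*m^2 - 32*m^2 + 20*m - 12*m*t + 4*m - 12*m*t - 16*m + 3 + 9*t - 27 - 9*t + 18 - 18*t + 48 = -64*m^2 + m*(8 - 24*t) - 18*t + 42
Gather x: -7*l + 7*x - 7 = -7*l + 7*x - 7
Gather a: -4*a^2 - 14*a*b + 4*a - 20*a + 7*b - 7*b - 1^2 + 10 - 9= -4*a^2 + a*(-14*b - 16)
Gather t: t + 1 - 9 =t - 8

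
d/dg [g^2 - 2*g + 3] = 2*g - 2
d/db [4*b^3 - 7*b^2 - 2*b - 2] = 12*b^2 - 14*b - 2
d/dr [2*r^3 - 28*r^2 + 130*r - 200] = 6*r^2 - 56*r + 130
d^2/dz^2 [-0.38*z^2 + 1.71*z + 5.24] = -0.760000000000000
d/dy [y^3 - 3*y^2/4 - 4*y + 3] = 3*y^2 - 3*y/2 - 4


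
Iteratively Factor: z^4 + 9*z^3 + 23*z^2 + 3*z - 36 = (z - 1)*(z^3 + 10*z^2 + 33*z + 36) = (z - 1)*(z + 4)*(z^2 + 6*z + 9) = (z - 1)*(z + 3)*(z + 4)*(z + 3)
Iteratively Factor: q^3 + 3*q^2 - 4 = (q + 2)*(q^2 + q - 2) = (q + 2)^2*(q - 1)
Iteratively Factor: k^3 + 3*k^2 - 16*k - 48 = (k - 4)*(k^2 + 7*k + 12) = (k - 4)*(k + 3)*(k + 4)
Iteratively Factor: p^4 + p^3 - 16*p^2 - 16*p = (p)*(p^3 + p^2 - 16*p - 16) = p*(p + 1)*(p^2 - 16) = p*(p + 1)*(p + 4)*(p - 4)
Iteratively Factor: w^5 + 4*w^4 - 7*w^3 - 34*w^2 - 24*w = (w + 1)*(w^4 + 3*w^3 - 10*w^2 - 24*w) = (w + 1)*(w + 2)*(w^3 + w^2 - 12*w) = (w - 3)*(w + 1)*(w + 2)*(w^2 + 4*w) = w*(w - 3)*(w + 1)*(w + 2)*(w + 4)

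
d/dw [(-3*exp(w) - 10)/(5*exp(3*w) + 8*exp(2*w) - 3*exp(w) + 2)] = ((3*exp(w) + 10)*(15*exp(2*w) + 16*exp(w) - 3) - 15*exp(3*w) - 24*exp(2*w) + 9*exp(w) - 6)*exp(w)/(5*exp(3*w) + 8*exp(2*w) - 3*exp(w) + 2)^2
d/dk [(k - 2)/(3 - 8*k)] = -13/(8*k - 3)^2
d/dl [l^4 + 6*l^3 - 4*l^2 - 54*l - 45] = 4*l^3 + 18*l^2 - 8*l - 54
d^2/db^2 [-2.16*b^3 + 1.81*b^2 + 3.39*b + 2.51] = 3.62 - 12.96*b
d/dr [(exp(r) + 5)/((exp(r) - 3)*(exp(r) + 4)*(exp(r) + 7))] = (-2*exp(3*r) - 23*exp(2*r) - 80*exp(r) - 59)*exp(r)/(exp(6*r) + 16*exp(5*r) + 54*exp(4*r) - 248*exp(3*r) - 1319*exp(2*r) + 840*exp(r) + 7056)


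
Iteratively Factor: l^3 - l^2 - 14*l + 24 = (l + 4)*(l^2 - 5*l + 6) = (l - 3)*(l + 4)*(l - 2)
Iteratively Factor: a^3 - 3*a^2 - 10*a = (a)*(a^2 - 3*a - 10) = a*(a + 2)*(a - 5)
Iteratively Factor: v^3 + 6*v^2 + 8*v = (v + 2)*(v^2 + 4*v) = v*(v + 2)*(v + 4)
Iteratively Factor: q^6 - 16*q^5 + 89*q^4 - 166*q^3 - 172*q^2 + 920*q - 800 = (q + 2)*(q^5 - 18*q^4 + 125*q^3 - 416*q^2 + 660*q - 400) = (q - 4)*(q + 2)*(q^4 - 14*q^3 + 69*q^2 - 140*q + 100) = (q - 5)*(q - 4)*(q + 2)*(q^3 - 9*q^2 + 24*q - 20) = (q - 5)*(q - 4)*(q - 2)*(q + 2)*(q^2 - 7*q + 10) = (q - 5)*(q - 4)*(q - 2)^2*(q + 2)*(q - 5)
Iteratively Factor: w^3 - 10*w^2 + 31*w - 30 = (w - 3)*(w^2 - 7*w + 10) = (w - 5)*(w - 3)*(w - 2)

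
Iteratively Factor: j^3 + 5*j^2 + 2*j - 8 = (j + 2)*(j^2 + 3*j - 4) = (j + 2)*(j + 4)*(j - 1)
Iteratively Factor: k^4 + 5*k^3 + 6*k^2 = (k + 2)*(k^3 + 3*k^2) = k*(k + 2)*(k^2 + 3*k) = k^2*(k + 2)*(k + 3)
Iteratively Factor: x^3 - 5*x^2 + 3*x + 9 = (x + 1)*(x^2 - 6*x + 9) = (x - 3)*(x + 1)*(x - 3)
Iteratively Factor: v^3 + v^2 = (v)*(v^2 + v) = v*(v + 1)*(v)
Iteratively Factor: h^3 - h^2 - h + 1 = (h + 1)*(h^2 - 2*h + 1) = (h - 1)*(h + 1)*(h - 1)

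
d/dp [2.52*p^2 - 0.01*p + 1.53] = 5.04*p - 0.01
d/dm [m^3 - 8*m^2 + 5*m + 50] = 3*m^2 - 16*m + 5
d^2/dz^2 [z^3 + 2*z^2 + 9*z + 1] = 6*z + 4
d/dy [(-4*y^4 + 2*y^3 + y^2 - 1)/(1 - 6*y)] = 2*(36*y^4 - 20*y^3 + y - 3)/(36*y^2 - 12*y + 1)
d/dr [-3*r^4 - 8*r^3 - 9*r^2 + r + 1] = -12*r^3 - 24*r^2 - 18*r + 1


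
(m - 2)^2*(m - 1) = m^3 - 5*m^2 + 8*m - 4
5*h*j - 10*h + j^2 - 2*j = (5*h + j)*(j - 2)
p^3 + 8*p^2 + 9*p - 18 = (p - 1)*(p + 3)*(p + 6)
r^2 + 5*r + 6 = (r + 2)*(r + 3)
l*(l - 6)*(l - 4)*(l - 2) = l^4 - 12*l^3 + 44*l^2 - 48*l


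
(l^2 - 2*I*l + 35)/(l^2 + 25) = (l - 7*I)/(l - 5*I)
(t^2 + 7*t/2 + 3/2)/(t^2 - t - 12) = (t + 1/2)/(t - 4)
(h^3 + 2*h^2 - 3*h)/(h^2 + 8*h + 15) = h*(h - 1)/(h + 5)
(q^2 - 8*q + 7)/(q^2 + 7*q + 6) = (q^2 - 8*q + 7)/(q^2 + 7*q + 6)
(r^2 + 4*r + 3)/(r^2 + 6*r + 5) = (r + 3)/(r + 5)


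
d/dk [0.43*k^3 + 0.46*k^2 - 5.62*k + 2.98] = 1.29*k^2 + 0.92*k - 5.62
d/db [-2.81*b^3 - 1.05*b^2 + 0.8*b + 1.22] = -8.43*b^2 - 2.1*b + 0.8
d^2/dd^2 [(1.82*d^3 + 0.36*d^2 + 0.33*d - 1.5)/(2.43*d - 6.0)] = (21.493836*d^3 - 159.2136*d^2 + 393.12*d + 17.8281)/(14.348907*d^3 - 106.2882*d^2 + 262.44*d - 216.0)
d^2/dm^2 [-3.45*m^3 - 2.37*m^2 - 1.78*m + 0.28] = -20.7*m - 4.74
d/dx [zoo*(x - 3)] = zoo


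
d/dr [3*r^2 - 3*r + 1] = 6*r - 3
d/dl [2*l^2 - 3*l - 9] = 4*l - 3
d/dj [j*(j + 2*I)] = 2*j + 2*I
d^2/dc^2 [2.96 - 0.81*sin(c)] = 0.81*sin(c)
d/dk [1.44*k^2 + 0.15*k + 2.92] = 2.88*k + 0.15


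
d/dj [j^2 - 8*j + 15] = 2*j - 8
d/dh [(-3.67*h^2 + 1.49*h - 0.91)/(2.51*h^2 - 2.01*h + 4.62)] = (3.6368*h^2 - 29.3426*h + 5.0547)/(6.3001*h^4 - 10.0902*h^3 + 27.2325*h^2 - 18.5724*h + 21.3444)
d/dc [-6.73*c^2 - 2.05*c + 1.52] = -13.46*c - 2.05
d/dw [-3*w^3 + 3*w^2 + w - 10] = -9*w^2 + 6*w + 1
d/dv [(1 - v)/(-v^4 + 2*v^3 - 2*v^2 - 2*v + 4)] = (v^4 - 2*v^3 + 2*v^2 + 2*v - 2*(v - 1)*(2*v^3 - 3*v^2 + 2*v + 1) - 4)/(v^4 - 2*v^3 + 2*v^2 + 2*v - 4)^2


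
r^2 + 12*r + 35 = (r + 5)*(r + 7)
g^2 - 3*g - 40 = (g - 8)*(g + 5)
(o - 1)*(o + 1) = o^2 - 1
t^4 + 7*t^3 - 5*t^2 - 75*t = t*(t - 3)*(t + 5)^2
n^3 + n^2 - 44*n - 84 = (n - 7)*(n + 2)*(n + 6)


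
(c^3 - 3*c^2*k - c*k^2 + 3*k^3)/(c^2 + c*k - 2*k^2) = (c^2 - 2*c*k - 3*k^2)/(c + 2*k)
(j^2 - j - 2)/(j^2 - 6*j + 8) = (j + 1)/(j - 4)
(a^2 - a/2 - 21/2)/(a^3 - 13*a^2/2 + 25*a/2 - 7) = (a + 3)/(a^2 - 3*a + 2)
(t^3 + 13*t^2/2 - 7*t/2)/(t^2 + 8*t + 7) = t*(2*t - 1)/(2*(t + 1))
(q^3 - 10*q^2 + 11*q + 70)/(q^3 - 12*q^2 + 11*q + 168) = (q^2 - 3*q - 10)/(q^2 - 5*q - 24)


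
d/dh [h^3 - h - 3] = 3*h^2 - 1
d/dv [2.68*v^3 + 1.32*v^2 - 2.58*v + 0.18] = 8.04*v^2 + 2.64*v - 2.58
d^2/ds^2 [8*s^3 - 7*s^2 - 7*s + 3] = 48*s - 14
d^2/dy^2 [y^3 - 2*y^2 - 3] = 6*y - 4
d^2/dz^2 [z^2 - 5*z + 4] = 2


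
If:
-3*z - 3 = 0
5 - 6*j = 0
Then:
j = 5/6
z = -1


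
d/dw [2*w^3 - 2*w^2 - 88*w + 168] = 6*w^2 - 4*w - 88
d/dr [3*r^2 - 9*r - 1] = 6*r - 9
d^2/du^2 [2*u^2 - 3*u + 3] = 4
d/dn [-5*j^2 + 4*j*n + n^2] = 4*j + 2*n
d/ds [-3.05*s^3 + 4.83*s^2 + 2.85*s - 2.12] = -9.15*s^2 + 9.66*s + 2.85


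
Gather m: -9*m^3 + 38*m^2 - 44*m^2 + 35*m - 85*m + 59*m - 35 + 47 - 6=-9*m^3 - 6*m^2 + 9*m + 6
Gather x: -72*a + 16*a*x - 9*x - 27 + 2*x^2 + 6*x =-72*a + 2*x^2 + x*(16*a - 3) - 27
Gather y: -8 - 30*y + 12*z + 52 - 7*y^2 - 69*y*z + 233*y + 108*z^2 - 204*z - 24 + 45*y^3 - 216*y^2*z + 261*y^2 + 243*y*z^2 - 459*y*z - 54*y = 45*y^3 + y^2*(254 - 216*z) + y*(243*z^2 - 528*z + 149) + 108*z^2 - 192*z + 20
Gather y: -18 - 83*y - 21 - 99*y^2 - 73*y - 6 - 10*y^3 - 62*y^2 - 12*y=-10*y^3 - 161*y^2 - 168*y - 45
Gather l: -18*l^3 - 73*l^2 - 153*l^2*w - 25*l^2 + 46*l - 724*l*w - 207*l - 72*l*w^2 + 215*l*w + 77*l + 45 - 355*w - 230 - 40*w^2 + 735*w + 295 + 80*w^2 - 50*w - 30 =-18*l^3 + l^2*(-153*w - 98) + l*(-72*w^2 - 509*w - 84) + 40*w^2 + 330*w + 80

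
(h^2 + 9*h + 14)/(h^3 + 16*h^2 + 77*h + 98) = 1/(h + 7)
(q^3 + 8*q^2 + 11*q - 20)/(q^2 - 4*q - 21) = (-q^3 - 8*q^2 - 11*q + 20)/(-q^2 + 4*q + 21)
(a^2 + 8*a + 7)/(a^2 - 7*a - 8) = (a + 7)/(a - 8)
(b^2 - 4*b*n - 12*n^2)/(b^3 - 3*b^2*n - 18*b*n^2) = (b + 2*n)/(b*(b + 3*n))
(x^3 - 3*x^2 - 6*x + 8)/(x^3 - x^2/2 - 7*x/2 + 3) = 2*(x - 4)/(2*x - 3)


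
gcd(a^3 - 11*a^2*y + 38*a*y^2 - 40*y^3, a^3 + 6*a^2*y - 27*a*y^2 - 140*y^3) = -a + 5*y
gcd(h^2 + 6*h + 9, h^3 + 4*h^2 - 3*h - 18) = h^2 + 6*h + 9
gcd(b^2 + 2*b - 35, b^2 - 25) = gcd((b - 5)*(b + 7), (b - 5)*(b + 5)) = b - 5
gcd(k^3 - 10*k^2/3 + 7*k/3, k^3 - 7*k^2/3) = k^2 - 7*k/3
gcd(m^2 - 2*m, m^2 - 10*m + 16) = m - 2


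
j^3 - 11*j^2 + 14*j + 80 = (j - 8)*(j - 5)*(j + 2)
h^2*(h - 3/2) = h^3 - 3*h^2/2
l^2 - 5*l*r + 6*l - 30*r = (l + 6)*(l - 5*r)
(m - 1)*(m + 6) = m^2 + 5*m - 6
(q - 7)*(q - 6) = q^2 - 13*q + 42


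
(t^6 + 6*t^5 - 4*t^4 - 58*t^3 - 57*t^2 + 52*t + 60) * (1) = t^6 + 6*t^5 - 4*t^4 - 58*t^3 - 57*t^2 + 52*t + 60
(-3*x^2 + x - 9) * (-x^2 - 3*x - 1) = 3*x^4 + 8*x^3 + 9*x^2 + 26*x + 9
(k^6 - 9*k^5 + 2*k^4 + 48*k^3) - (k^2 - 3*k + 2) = k^6 - 9*k^5 + 2*k^4 + 48*k^3 - k^2 + 3*k - 2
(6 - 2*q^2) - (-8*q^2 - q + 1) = 6*q^2 + q + 5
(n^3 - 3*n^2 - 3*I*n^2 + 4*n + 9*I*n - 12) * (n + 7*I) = n^4 - 3*n^3 + 4*I*n^3 + 25*n^2 - 12*I*n^2 - 75*n + 28*I*n - 84*I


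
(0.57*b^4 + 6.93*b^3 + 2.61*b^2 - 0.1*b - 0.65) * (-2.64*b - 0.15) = -1.5048*b^5 - 18.3807*b^4 - 7.9299*b^3 - 0.1275*b^2 + 1.731*b + 0.0975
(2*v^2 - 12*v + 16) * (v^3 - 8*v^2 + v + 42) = 2*v^5 - 28*v^4 + 114*v^3 - 56*v^2 - 488*v + 672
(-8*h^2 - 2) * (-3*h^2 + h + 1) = 24*h^4 - 8*h^3 - 2*h^2 - 2*h - 2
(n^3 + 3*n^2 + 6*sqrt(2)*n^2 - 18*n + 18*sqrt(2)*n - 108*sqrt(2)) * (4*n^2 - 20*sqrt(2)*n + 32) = 4*n^5 + 4*sqrt(2)*n^4 + 12*n^4 - 280*n^3 + 12*sqrt(2)*n^3 - 624*n^2 + 120*sqrt(2)*n^2 + 576*sqrt(2)*n + 3744*n - 3456*sqrt(2)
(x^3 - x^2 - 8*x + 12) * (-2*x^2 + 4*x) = -2*x^5 + 6*x^4 + 12*x^3 - 56*x^2 + 48*x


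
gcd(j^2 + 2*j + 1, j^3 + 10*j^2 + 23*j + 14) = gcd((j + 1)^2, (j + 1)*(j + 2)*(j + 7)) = j + 1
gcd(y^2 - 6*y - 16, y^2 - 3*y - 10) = y + 2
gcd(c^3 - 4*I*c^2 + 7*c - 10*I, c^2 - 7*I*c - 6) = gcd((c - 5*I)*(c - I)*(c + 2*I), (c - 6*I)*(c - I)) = c - I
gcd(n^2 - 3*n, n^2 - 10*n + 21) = n - 3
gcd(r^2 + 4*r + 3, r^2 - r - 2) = r + 1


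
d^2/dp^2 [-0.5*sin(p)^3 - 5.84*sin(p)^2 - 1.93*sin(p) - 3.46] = 2.305*sin(p) - 1.125*sin(3*p) - 11.68*cos(2*p)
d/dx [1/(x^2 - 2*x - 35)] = 2*(1 - x)/(-x^2 + 2*x + 35)^2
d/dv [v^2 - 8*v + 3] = 2*v - 8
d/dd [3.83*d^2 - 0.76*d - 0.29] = 7.66*d - 0.76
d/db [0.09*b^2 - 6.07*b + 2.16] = 0.18*b - 6.07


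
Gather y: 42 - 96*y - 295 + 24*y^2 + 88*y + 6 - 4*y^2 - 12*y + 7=20*y^2 - 20*y - 240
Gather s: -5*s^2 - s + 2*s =-5*s^2 + s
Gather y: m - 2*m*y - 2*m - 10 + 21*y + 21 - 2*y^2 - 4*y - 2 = -m - 2*y^2 + y*(17 - 2*m) + 9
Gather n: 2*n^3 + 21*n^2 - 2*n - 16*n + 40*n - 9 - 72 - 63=2*n^3 + 21*n^2 + 22*n - 144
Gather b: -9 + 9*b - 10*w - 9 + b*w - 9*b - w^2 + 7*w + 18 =b*w - w^2 - 3*w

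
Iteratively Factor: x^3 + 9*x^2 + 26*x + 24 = (x + 3)*(x^2 + 6*x + 8) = (x + 2)*(x + 3)*(x + 4)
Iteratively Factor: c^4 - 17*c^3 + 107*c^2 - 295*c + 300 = (c - 5)*(c^3 - 12*c^2 + 47*c - 60) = (c - 5)^2*(c^2 - 7*c + 12) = (c - 5)^2*(c - 4)*(c - 3)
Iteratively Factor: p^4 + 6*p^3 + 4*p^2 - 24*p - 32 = (p + 2)*(p^3 + 4*p^2 - 4*p - 16) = (p - 2)*(p + 2)*(p^2 + 6*p + 8) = (p - 2)*(p + 2)*(p + 4)*(p + 2)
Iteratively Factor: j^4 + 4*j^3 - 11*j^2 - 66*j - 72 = (j + 3)*(j^3 + j^2 - 14*j - 24) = (j + 2)*(j + 3)*(j^2 - j - 12) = (j + 2)*(j + 3)^2*(j - 4)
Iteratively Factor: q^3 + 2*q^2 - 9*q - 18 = (q + 3)*(q^2 - q - 6) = (q - 3)*(q + 3)*(q + 2)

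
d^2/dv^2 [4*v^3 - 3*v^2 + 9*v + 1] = 24*v - 6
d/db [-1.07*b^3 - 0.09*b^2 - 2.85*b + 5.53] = -3.21*b^2 - 0.18*b - 2.85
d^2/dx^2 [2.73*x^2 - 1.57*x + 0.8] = 5.46000000000000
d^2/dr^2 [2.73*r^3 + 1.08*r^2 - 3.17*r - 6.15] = 16.38*r + 2.16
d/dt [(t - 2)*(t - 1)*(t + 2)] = 3*t^2 - 2*t - 4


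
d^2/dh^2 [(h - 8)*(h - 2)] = 2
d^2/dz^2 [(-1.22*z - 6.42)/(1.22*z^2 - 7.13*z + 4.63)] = (-(1.22*z + 6.42)*(2.44*z - 7.13)*(4.88*z - 14.26) + (8.9304*z - 1.7324)*(1.22*z^2 - 7.13*z + 4.63))/(1.22*z^2 - 7.13*z + 4.63)^3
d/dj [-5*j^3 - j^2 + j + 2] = -15*j^2 - 2*j + 1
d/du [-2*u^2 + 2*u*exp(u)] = 2*u*exp(u) - 4*u + 2*exp(u)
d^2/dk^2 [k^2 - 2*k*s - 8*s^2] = 2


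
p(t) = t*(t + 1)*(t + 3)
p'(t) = t*(t + 1) + t*(t + 3) + (t + 1)*(t + 3) = 3*t^2 + 8*t + 3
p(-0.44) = -0.63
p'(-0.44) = 0.06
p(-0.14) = -0.34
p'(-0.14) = 1.94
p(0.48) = 2.47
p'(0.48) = 7.53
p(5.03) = 243.56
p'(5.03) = 119.14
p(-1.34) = 0.76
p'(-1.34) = -2.33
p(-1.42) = 0.94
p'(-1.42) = -2.31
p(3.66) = 113.59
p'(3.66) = 72.47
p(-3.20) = -1.41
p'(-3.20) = 8.12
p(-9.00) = -432.00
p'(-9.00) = 174.00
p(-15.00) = -2520.00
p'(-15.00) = 558.00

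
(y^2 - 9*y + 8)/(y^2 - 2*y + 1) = (y - 8)/(y - 1)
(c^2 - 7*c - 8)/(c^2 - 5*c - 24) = (c + 1)/(c + 3)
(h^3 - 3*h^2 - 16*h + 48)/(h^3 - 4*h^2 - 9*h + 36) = (h + 4)/(h + 3)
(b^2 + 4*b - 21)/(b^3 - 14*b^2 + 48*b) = (b^2 + 4*b - 21)/(b*(b^2 - 14*b + 48))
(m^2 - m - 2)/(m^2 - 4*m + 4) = (m + 1)/(m - 2)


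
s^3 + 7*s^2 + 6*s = s*(s + 1)*(s + 6)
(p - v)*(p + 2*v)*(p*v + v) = p^3*v + p^2*v^2 + p^2*v - 2*p*v^3 + p*v^2 - 2*v^3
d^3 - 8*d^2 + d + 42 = (d - 7)*(d - 3)*(d + 2)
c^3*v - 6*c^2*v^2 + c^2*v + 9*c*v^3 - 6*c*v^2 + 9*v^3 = (c - 3*v)^2*(c*v + v)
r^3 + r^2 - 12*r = r*(r - 3)*(r + 4)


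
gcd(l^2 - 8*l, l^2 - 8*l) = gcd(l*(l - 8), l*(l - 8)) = l^2 - 8*l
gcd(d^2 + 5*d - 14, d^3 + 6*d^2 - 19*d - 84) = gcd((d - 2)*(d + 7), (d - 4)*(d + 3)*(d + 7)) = d + 7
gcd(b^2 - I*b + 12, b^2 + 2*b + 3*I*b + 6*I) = b + 3*I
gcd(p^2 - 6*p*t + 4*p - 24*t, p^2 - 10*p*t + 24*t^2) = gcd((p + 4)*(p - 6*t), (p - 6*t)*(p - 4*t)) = p - 6*t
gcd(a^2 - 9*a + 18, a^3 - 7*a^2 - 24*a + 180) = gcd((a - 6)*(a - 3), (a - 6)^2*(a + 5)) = a - 6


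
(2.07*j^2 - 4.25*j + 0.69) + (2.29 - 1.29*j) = 2.07*j^2 - 5.54*j + 2.98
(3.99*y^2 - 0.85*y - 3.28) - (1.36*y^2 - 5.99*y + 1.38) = 2.63*y^2 + 5.14*y - 4.66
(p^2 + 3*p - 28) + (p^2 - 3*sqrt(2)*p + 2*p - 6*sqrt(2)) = 2*p^2 - 3*sqrt(2)*p + 5*p - 28 - 6*sqrt(2)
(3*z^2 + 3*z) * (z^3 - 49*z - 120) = 3*z^5 + 3*z^4 - 147*z^3 - 507*z^2 - 360*z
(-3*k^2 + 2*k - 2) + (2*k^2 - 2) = -k^2 + 2*k - 4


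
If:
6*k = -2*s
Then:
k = -s/3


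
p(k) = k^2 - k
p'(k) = 2*k - 1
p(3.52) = 8.87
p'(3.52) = 6.04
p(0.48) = -0.25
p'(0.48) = -0.04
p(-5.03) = 30.33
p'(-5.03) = -11.06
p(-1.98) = 5.90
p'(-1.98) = -4.96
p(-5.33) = 33.74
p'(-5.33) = -11.66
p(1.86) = 1.60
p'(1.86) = 2.72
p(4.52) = 15.91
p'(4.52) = 8.04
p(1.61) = 0.98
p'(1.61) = 2.22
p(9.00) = 72.00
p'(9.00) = 17.00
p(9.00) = 72.00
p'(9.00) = 17.00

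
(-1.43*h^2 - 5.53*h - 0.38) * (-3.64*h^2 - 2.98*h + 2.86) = 5.2052*h^4 + 24.3906*h^3 + 13.7728*h^2 - 14.6834*h - 1.0868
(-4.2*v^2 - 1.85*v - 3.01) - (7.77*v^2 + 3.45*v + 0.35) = -11.97*v^2 - 5.3*v - 3.36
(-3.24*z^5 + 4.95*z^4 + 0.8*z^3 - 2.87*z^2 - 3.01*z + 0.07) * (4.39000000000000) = -14.2236*z^5 + 21.7305*z^4 + 3.512*z^3 - 12.5993*z^2 - 13.2139*z + 0.3073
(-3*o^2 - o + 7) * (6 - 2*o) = 6*o^3 - 16*o^2 - 20*o + 42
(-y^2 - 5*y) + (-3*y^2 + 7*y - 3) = -4*y^2 + 2*y - 3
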